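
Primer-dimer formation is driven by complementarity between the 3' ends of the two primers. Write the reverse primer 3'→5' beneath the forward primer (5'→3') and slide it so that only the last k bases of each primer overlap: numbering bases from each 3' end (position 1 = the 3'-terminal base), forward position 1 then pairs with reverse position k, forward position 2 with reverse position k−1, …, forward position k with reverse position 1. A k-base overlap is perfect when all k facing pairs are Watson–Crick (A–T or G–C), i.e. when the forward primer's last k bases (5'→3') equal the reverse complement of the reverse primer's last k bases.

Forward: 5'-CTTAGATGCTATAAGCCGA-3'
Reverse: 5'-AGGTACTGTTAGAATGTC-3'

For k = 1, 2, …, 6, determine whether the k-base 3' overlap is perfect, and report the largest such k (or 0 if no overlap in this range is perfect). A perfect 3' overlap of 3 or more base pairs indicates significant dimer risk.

Longest perfect overlap: 2 complementary base pairs; below the dimer-risk threshold (threshold 3).

Last 6 bases (5'→3') — forward …AGCCGA, reverse …AATGTC.
Reverse complement of the reverse primer's last 6 bases: GACATT; its first k bases are the reverse complement of the reverse primer's last k bases, so a perfect k-base overlap needs the forward primer's last k bases to equal them.
Comparing (forward last k vs required): k=1: A vs G ✗; k=2: GA vs GA ✓; k=3: CGA vs GAC ✗; k=4: CCGA vs GACA ✗; k=5: GCCGA vs GACAT ✗; k=6: AGCCGA vs GACATT ✗.
Only k = 2 is perfect, so the longest perfect 3' overlap is 2.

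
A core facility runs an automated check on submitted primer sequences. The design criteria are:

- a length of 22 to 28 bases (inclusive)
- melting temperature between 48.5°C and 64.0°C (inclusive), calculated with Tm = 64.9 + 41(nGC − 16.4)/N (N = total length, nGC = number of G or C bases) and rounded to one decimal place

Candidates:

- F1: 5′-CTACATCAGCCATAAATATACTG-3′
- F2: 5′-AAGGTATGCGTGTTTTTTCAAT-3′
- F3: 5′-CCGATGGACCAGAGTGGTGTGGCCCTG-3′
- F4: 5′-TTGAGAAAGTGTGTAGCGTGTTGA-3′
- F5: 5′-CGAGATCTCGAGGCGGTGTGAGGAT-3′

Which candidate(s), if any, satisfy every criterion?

F1 (23 nt, A=9 T=6 G=2 C=6): length 23 ✓; Tm = 64.9 + 41·(8 − 16.4)/23 = 49.9°C ✓ — passes.
F2 (22 nt, A=5 T=10 G=5 C=2): length 22 ✓; Tm = 64.9 + 41·(7 − 16.4)/22 = 47.4°C, outside 48.5–64.0°C ✗ — fails.
F3 (27 nt, A=4 T=5 G=11 C=7): length 27 ✓; Tm = 64.9 + 41·(18 − 16.4)/27 = 67.3°C, outside 48.5–64.0°C ✗ — fails.
F4 (24 nt, A=6 T=8 G=9 C=1): length 24 ✓; Tm = 64.9 + 41·(10 − 16.4)/24 = 54.0°C ✓ — passes.
F5 (25 nt, A=5 T=5 G=11 C=4): length 25 ✓; Tm = 64.9 + 41·(15 − 16.4)/25 = 62.6°C ✓ — passes.

F1, F4 and F5.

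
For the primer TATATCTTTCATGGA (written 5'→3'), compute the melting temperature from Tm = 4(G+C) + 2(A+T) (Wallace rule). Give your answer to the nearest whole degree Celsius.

38°C

Base counts: A=4, T=7, G=2, C=2 (length 15).
Tm = 2·(4+7) + 4·(2+2) = 2·11 + 4·4 = 22 + 16 = 38°C.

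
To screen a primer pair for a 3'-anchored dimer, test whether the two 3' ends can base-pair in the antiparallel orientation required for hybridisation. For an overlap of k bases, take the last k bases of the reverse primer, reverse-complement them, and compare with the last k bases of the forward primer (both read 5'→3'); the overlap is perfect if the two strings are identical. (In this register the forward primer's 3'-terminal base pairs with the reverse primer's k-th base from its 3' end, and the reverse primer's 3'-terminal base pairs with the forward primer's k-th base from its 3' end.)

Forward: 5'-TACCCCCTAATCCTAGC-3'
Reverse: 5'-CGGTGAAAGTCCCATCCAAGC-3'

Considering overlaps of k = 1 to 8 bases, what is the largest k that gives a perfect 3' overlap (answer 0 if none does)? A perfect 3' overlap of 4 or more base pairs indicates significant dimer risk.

Longest perfect overlap: 2 complementary base pairs; below the dimer-risk threshold (threshold 4).

Last 8 bases (5'→3') — forward …ATCCTAGC, reverse …ATCCAAGC.
Reverse complement of the reverse primer's last 8 bases: GCTTGGAT; its first k bases are the reverse complement of the reverse primer's last k bases, so a perfect k-base overlap needs the forward primer's last k bases to equal them.
Comparing (forward last k vs required): k=1: C vs G ✗; k=2: GC vs GC ✓; k=3: AGC vs GCT ✗; k=4: TAGC vs GCTT ✗; k=5: CTAGC vs GCTTG ✗; k=6: CCTAGC vs GCTTGG ✗; k=7: TCCTAGC vs GCTTGGA ✗; k=8: ATCCTAGC vs GCTTGGAT ✗.
Only k = 2 is perfect, so the longest perfect 3' overlap is 2.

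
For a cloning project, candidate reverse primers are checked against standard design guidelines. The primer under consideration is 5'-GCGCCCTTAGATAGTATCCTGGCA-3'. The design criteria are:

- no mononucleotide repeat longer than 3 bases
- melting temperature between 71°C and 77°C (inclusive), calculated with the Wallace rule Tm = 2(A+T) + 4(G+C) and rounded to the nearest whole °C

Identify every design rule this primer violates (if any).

Meets all criteria.

Base counts: A=5, T=6, G=6, C=7 (length 24).
homopolymer run: longest run = 3 ✓
Tm: Tm = 2·11 + 4·13 = 74°C ✓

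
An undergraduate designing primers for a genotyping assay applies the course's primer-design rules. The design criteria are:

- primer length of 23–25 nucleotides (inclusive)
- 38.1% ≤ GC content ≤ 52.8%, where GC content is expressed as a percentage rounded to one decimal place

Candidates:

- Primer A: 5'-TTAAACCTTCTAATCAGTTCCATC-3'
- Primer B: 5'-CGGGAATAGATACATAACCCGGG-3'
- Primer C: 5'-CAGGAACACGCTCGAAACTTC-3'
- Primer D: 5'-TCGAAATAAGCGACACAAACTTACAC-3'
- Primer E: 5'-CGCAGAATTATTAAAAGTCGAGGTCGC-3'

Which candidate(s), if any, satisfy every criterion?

Primer A (24 nt, A=7 T=9 G=1 C=7): length 24 ✓; GC 8/24 = 33.3%, outside 38.1–52.8% ✗ — fails.
Primer B (23 nt, A=8 T=3 G=7 C=5): length 23 ✓; GC 12/23 = 52.2% ✓ — passes.
Primer C (21 nt, A=7 T=3 G=4 C=7): length 21, outside 23–25 ✗; GC 11/21 = 52.4% ✓ — fails.
Primer D (26 nt, A=12 T=4 G=3 C=7): length 26, outside 23–25 ✗; GC 10/26 = 38.5% ✓ — fails.
Primer E (27 nt, A=9 T=6 G=7 C=5): length 27, outside 23–25 ✗; GC 12/27 = 44.4% ✓ — fails.

Primer B only.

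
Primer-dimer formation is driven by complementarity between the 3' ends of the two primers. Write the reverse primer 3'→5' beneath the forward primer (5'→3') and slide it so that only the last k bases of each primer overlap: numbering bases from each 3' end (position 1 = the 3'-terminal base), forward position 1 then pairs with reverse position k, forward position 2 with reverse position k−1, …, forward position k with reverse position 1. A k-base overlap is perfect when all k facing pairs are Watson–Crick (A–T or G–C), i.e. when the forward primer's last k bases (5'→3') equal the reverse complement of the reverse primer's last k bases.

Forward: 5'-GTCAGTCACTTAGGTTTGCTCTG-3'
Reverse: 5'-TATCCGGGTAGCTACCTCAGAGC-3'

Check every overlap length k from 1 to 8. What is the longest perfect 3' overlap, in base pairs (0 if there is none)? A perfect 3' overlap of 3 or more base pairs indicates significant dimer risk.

Longest perfect overlap: 6 complementary base pairs; significant dimer risk (threshold 3).

Last 8 bases (5'→3') — forward …TTGCTCTG, reverse …CTCAGAGC.
Reverse complement of the reverse primer's last 8 bases: GCTCTGAG; its first k bases are the reverse complement of the reverse primer's last k bases, so a perfect k-base overlap needs the forward primer's last k bases to equal them.
Comparing (forward last k vs required): k=1: G vs G ✓; k=2: TG vs GC ✗; k=3: CTG vs GCT ✗; k=4: TCTG vs GCTC ✗; k=5: CTCTG vs GCTCT ✗; k=6: GCTCTG vs GCTCTG ✓; k=7: TGCTCTG vs GCTCTGA ✗; k=8: TTGCTCTG vs GCTCTGAG ✗.
Perfect overlaps at k = 1, 6; the largest is 6.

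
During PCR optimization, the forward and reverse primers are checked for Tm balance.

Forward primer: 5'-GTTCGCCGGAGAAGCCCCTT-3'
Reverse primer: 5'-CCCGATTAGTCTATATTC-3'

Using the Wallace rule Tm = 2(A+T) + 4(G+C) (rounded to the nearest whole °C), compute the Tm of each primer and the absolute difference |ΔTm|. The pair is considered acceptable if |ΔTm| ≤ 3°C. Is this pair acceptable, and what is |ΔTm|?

|ΔTm| = 16°C; the pair is not acceptable.

Forward: A=3 T=4 G=6 C=7 → Tm = 2·7 + 4·13 = 66°C.
Reverse: A=4 T=7 G=2 C=5 → Tm = 2·11 + 4·7 = 50°C.
|ΔTm| = |66 − 50| = 16°C, > 3°C.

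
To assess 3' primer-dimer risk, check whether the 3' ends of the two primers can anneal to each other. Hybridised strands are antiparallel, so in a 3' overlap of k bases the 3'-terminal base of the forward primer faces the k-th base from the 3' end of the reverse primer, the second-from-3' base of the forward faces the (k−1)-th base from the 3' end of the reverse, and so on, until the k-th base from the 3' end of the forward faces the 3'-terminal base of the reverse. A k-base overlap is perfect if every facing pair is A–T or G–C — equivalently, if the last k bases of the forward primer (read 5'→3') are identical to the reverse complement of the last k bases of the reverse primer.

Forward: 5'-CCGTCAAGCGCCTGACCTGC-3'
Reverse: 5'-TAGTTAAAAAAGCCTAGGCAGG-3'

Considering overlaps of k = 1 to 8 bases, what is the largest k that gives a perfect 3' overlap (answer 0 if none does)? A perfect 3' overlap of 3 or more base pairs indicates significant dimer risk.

Longest perfect overlap: 5 complementary base pairs; significant dimer risk (threshold 3).

Last 8 bases (5'→3') — forward …TGACCTGC, reverse …TAGGCAGG.
Reverse complement of the reverse primer's last 8 bases: CCTGCCTA; its first k bases are the reverse complement of the reverse primer's last k bases, so a perfect k-base overlap needs the forward primer's last k bases to equal them.
Comparing (forward last k vs required): k=1: C vs C ✓; k=2: GC vs CC ✗; k=3: TGC vs CCT ✗; k=4: CTGC vs CCTG ✗; k=5: CCTGC vs CCTGC ✓; k=6: ACCTGC vs CCTGCC ✗; k=7: GACCTGC vs CCTGCCT ✗; k=8: TGACCTGC vs CCTGCCTA ✗.
Perfect overlaps at k = 1, 5; the largest is 5.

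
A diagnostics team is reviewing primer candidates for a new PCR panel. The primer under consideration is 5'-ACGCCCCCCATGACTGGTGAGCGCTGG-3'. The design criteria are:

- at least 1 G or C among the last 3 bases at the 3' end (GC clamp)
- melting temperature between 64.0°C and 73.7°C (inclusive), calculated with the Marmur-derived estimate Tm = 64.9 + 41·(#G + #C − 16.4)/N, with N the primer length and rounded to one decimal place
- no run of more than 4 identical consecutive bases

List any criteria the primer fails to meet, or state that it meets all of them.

Fails: homopolymer run.

Base counts: A=4, T=4, G=9, C=10 (length 27).
GC clamp: 3' end TGG has 2 G/C ✓
Tm: Tm = 64.9 + 41·(19 − 16.4)/27 = 68.8°C ✓
homopolymer run: longest run = 6, exceeds 4 ✗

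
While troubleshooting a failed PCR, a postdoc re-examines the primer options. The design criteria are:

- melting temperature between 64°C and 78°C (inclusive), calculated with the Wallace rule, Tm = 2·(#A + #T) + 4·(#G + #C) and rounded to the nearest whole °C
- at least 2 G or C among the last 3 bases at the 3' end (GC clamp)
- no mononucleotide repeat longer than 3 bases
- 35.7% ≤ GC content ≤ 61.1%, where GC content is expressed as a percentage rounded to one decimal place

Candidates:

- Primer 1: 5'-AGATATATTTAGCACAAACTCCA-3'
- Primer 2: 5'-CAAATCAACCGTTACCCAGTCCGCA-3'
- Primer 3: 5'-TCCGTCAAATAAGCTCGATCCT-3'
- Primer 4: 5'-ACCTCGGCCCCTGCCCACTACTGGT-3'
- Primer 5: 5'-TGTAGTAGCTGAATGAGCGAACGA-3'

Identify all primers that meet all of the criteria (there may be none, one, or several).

Primer 1 (23 nt, A=10 T=6 G=2 C=5): Tm = 2·16 + 4·7 = 60°C, outside 64–78°C ✗; 3' end CCA has 2 G/C ✓; longest run = 3 ✓; GC 7/23 = 30.4%, outside 35.7–61.1% ✗ — fails.
Primer 2 (25 nt, A=8 T=4 G=3 C=10): Tm = 2·12 + 4·13 = 76°C ✓; 3' end GCA has 2 G/C ✓; longest run = 3 ✓; GC 13/25 = 52.0% ✓ — passes.
Primer 3 (22 nt, A=6 T=6 G=3 C=7): Tm = 2·12 + 4·10 = 64°C ✓; 3' end CCT has 2 G/C ✓; longest run = 3 ✓; GC 10/22 = 45.5% ✓ — passes.
Primer 4 (25 nt, A=3 T=5 G=5 C=12): Tm = 2·8 + 4·17 = 84°C, outside 64–78°C ✗; 3' end GGT has 2 G/C ✓; longest run = 4, exceeds 3 ✗; GC 17/25 = 68.0%, outside 35.7–61.1% ✗ — fails.
Primer 5 (24 nt, A=8 T=5 G=8 C=3): Tm = 2·13 + 4·11 = 70°C ✓; 3' end CGA has 2 G/C ✓; longest run = 2 ✓; GC 11/24 = 45.8% ✓ — passes.

Primer 2, Primer 3 and Primer 5.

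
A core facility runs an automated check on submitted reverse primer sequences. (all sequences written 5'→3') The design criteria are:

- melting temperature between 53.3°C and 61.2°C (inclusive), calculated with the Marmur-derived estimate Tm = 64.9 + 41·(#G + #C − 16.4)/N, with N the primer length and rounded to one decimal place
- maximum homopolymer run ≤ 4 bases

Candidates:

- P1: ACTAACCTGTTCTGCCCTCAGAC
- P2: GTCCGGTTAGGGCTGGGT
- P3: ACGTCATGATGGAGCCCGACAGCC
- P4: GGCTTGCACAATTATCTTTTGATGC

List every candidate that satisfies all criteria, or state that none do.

P1 (23 nt, A=5 T=6 G=3 C=9): Tm = 64.9 + 41·(12 − 16.4)/23 = 57.1°C ✓; longest run = 3 ✓ — passes.
P2 (18 nt, A=1 T=5 G=9 C=3): Tm = 64.9 + 41·(12 − 16.4)/18 = 54.9°C ✓; longest run = 3 ✓ — passes.
P3 (24 nt, A=6 T=3 G=7 C=8): Tm = 64.9 + 41·(15 − 16.4)/24 = 62.5°C, outside 53.3–61.2°C ✗; longest run = 3 ✓ — fails.
P4 (25 nt, A=5 T=10 G=5 C=5): Tm = 64.9 + 41·(10 − 16.4)/25 = 54.4°C ✓; longest run = 4 ✓ — passes.

P1, P2 and P4.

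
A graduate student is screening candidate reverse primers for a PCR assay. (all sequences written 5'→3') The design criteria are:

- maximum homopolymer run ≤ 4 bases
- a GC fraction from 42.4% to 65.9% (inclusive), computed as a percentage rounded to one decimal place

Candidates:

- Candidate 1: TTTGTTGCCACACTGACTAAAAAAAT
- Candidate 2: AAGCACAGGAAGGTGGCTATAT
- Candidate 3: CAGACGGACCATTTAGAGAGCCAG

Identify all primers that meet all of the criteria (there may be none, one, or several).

Candidate 2 and Candidate 3.

Candidate 1 (26 nt, A=10 T=8 G=3 C=5): longest run = 7, exceeds 4 ✗; GC 8/26 = 30.8%, outside 42.4–65.9% ✗ — fails.
Candidate 2 (22 nt, A=8 T=4 G=7 C=3): longest run = 2 ✓; GC 10/22 = 45.5% ✓ — passes.
Candidate 3 (24 nt, A=8 T=3 G=7 C=6): longest run = 3 ✓; GC 13/24 = 54.2% ✓ — passes.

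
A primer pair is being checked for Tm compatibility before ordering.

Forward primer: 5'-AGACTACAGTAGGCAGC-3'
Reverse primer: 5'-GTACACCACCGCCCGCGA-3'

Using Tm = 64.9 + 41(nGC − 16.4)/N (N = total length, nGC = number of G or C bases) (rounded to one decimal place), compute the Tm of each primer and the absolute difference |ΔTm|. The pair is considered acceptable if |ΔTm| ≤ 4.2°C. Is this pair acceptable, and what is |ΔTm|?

Forward: G+C = 9, N = 17 → Tm = 64.9 + 41·(9 − 16.4)/17 = 47.1°C.
Reverse: G+C = 13, N = 18 → Tm = 64.9 + 41·(13 − 16.4)/18 = 57.2°C.
|ΔTm| = |47.1 − 57.2| = 10.1°C, > 4.2°C.

|ΔTm| = 10.1°C; the pair is not acceptable.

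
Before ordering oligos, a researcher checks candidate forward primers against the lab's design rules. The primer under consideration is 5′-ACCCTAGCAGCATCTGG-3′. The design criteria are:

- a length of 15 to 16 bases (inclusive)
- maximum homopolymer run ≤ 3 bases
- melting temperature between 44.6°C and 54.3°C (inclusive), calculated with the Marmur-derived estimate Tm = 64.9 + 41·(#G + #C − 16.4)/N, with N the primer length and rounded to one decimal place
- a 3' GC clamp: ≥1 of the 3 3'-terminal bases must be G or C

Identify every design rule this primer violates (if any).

Fails: length.

Base counts: A=4, T=3, G=4, C=6 (length 17).
length: length 17, outside 15–16 ✗
homopolymer run: longest run = 3 ✓
Tm: Tm = 64.9 + 41·(10 − 16.4)/17 = 49.5°C ✓
GC clamp: 3' end TGG has 2 G/C ✓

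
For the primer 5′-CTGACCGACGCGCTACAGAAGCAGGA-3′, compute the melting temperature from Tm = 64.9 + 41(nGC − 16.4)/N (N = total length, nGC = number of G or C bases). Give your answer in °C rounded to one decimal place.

Base counts: A=8, T=2, G=8, C=8; G+C = 16, N = 26.
Tm = 64.9 + 41·(16 − 16.4)/26 = 64.9 + -16.40/26 = 64.3°C.

64.3°C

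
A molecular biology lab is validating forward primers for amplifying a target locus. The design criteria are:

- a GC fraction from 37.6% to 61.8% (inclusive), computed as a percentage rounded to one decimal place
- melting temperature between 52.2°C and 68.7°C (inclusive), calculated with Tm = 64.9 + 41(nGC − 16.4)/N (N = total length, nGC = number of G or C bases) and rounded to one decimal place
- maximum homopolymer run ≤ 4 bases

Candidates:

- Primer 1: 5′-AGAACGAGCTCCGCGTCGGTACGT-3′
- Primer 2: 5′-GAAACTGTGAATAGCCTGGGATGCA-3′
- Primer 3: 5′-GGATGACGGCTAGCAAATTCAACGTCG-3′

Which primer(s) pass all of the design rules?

Primer 2 and Primer 3.

Primer 1 (24 nt, A=5 T=4 G=8 C=7): GC 15/24 = 62.5%, outside 37.6–61.8% ✗; Tm = 64.9 + 41·(15 − 16.4)/24 = 62.5°C ✓; longest run = 2 ✓ — fails.
Primer 2 (25 nt, A=8 T=5 G=8 C=4): GC 12/25 = 48.0% ✓; Tm = 64.9 + 41·(12 − 16.4)/25 = 57.7°C ✓; longest run = 3 ✓ — passes.
Primer 3 (27 nt, A=8 T=5 G=8 C=6): GC 14/27 = 51.9% ✓; Tm = 64.9 + 41·(14 − 16.4)/27 = 61.3°C ✓; longest run = 3 ✓ — passes.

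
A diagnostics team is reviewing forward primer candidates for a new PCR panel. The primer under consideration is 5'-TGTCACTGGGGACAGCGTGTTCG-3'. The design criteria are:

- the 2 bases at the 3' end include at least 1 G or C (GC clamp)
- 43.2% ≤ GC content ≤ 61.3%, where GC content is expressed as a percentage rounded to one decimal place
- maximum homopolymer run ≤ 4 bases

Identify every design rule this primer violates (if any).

Base counts: A=3, T=6, G=9, C=5 (length 23).
GC clamp: 3' end CG has 2 G/C ✓
GC content: GC 14/23 = 60.9% ✓
homopolymer run: longest run = 4 ✓

Meets all criteria.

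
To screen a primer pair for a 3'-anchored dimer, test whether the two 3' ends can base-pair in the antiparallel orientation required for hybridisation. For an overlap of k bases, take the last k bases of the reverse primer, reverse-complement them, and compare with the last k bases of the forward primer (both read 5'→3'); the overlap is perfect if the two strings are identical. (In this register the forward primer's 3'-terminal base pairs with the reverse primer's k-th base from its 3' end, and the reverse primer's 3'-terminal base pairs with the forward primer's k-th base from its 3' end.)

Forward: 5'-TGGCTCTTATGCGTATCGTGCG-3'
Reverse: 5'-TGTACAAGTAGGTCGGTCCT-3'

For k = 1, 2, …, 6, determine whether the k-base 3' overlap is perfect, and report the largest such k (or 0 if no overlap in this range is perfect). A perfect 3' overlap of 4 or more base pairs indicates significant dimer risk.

Last 6 bases (5'→3') — forward …CGTGCG, reverse …GGTCCT.
Reverse complement of the reverse primer's last 6 bases: AGGACC; its first k bases are the reverse complement of the reverse primer's last k bases, so a perfect k-base overlap needs the forward primer's last k bases to equal them.
Comparing (forward last k vs required): k=1: G vs A ✗; k=2: CG vs AG ✗; k=3: GCG vs AGG ✗; k=4: TGCG vs AGGA ✗; k=5: GTGCG vs AGGAC ✗; k=6: CGTGCG vs AGGACC ✗.
No overlap length from 1 to 6 is perfect, so the longest perfect 3' overlap is 0.

Longest perfect overlap: 0 complementary base pairs; below the dimer-risk threshold (threshold 4).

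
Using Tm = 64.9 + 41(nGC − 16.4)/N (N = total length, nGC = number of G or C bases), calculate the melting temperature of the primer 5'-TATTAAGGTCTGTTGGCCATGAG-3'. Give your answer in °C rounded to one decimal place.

53.5°C

Base counts: A=5, T=8, G=7, C=3; G+C = 10, N = 23.
Tm = 64.9 + 41·(10 − 16.4)/23 = 64.9 + -262.40/23 = 53.5°C.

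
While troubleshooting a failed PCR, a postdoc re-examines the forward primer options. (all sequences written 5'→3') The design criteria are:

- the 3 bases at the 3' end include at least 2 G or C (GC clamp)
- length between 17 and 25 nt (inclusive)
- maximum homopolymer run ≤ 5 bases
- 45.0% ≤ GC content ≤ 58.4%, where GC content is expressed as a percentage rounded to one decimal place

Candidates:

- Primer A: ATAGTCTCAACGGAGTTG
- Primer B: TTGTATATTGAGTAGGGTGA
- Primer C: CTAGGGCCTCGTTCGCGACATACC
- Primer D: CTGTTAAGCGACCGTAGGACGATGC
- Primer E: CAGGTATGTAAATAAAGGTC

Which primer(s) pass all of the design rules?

Primer A (18 nt, A=5 T=5 G=5 C=3): 3' end TTG has 1 G/C, need ≥2 ✗; length 18 ✓; longest run = 2 ✓; GC 8/18 = 44.4%, outside 45.0–58.4% ✗ — fails.
Primer B (20 nt, A=5 T=8 G=7 C=0): 3' end TGA has 1 G/C, need ≥2 ✗; length 20 ✓; longest run = 3 ✓; GC 7/20 = 35.0%, outside 45.0–58.4% ✗ — fails.
Primer C (24 nt, A=4 T=5 G=6 C=9): 3' end ACC has 2 G/C ✓; length 24 ✓; longest run = 3 ✓; GC 15/24 = 62.5%, outside 45.0–58.4% ✗ — fails.
Primer D (25 nt, A=6 T=5 G=8 C=6): 3' end TGC has 2 G/C ✓; length 25 ✓; longest run = 2 ✓; GC 14/25 = 56.0% ✓ — passes.
Primer E (20 nt, A=8 T=5 G=5 C=2): 3' end GTC has 2 G/C ✓; length 20 ✓; longest run = 3 ✓; GC 7/20 = 35.0%, outside 45.0–58.4% ✗ — fails.

Primer D only.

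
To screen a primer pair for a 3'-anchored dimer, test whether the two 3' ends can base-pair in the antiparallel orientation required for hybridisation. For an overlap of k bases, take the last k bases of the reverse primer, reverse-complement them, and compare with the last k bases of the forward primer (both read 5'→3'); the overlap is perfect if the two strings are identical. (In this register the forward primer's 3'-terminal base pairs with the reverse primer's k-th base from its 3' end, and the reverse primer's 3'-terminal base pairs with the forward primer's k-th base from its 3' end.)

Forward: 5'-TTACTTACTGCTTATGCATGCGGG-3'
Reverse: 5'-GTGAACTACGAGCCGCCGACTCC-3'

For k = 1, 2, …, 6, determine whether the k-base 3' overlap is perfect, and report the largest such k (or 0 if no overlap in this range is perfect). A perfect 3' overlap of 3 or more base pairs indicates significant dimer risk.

Longest perfect overlap: 2 complementary base pairs; below the dimer-risk threshold (threshold 3).

Last 6 bases (5'→3') — forward …TGCGGG, reverse …GACTCC.
Reverse complement of the reverse primer's last 6 bases: GGAGTC; its first k bases are the reverse complement of the reverse primer's last k bases, so a perfect k-base overlap needs the forward primer's last k bases to equal them.
Comparing (forward last k vs required): k=1: G vs G ✓; k=2: GG vs GG ✓; k=3: GGG vs GGA ✗; k=4: CGGG vs GGAG ✗; k=5: GCGGG vs GGAGT ✗; k=6: TGCGGG vs GGAGTC ✗.
Perfect overlaps at k = 1, 2; the largest is 2.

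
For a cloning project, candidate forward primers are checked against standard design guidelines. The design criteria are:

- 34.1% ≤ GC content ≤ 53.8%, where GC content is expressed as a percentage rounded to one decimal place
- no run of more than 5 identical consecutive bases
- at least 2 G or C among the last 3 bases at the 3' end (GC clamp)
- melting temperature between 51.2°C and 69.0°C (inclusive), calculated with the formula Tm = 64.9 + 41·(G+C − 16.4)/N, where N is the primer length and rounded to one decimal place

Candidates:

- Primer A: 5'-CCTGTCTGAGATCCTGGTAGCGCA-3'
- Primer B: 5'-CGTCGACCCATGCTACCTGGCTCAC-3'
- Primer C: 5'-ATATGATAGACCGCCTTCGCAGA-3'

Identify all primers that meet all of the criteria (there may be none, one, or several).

Primer A (24 nt, A=4 T=6 G=7 C=7): GC 14/24 = 58.3%, outside 34.1–53.8% ✗; longest run = 2 ✓; 3' end GCA has 2 G/C ✓; Tm = 64.9 + 41·(14 − 16.4)/24 = 60.8°C ✓ — fails.
Primer B (25 nt, A=4 T=5 G=5 C=11): GC 16/25 = 64.0%, outside 34.1–53.8% ✗; longest run = 3 ✓; 3' end CAC has 2 G/C ✓; Tm = 64.9 + 41·(16 − 16.4)/25 = 64.2°C ✓ — fails.
Primer C (23 nt, A=7 T=5 G=5 C=6): GC 11/23 = 47.8% ✓; longest run = 2 ✓; 3' end AGA has 1 G/C, need ≥2 ✗; Tm = 64.9 + 41·(11 − 16.4)/23 = 55.3°C ✓ — fails.

None of the candidates satisfy all criteria.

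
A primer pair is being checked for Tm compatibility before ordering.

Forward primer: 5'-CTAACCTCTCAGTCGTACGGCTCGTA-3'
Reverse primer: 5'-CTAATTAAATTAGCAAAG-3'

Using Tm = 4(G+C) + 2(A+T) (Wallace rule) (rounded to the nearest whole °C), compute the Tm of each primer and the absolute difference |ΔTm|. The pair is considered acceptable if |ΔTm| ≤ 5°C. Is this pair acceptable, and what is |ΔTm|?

|ΔTm| = 36°C; the pair is not acceptable.

Forward: A=5 T=7 G=5 C=9 → Tm = 2·12 + 4·14 = 80°C.
Reverse: A=9 T=5 G=2 C=2 → Tm = 2·14 + 4·4 = 44°C.
|ΔTm| = |80 − 44| = 36°C, > 5°C.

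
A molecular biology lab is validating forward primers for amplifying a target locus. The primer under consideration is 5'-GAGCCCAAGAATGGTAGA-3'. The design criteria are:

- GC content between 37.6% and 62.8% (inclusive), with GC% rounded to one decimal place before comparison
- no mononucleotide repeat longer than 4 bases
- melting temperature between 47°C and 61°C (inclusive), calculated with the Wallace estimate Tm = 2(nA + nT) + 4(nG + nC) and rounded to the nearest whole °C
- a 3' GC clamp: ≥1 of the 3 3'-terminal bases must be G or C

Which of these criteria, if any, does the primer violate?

Base counts: A=7, T=2, G=6, C=3 (length 18).
GC content: GC 9/18 = 50.0% ✓
homopolymer run: longest run = 3 ✓
Tm: Tm = 2·9 + 4·9 = 54°C ✓
GC clamp: 3' end AGA has 1 G/C ✓

Meets all criteria.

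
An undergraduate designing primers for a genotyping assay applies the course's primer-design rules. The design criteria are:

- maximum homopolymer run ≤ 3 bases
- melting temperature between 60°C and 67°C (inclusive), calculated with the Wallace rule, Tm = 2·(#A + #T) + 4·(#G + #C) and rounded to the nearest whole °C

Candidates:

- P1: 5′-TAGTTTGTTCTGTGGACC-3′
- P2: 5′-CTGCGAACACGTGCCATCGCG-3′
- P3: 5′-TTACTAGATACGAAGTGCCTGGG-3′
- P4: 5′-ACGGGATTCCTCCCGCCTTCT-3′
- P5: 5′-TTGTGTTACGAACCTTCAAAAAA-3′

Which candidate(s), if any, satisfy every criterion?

None of the candidates satisfy all criteria.

P1 (18 nt, A=2 T=8 G=5 C=3): longest run = 3 ✓; Tm = 2·10 + 4·8 = 52°C, outside 60–67°C ✗ — fails.
P2 (21 nt, A=4 T=3 G=6 C=8): longest run = 2 ✓; Tm = 2·7 + 4·14 = 70°C, outside 60–67°C ✗ — fails.
P3 (23 nt, A=6 T=6 G=7 C=4): longest run = 3 ✓; Tm = 2·12 + 4·11 = 68°C, outside 60–67°C ✗ — fails.
P4 (21 nt, A=2 T=6 G=4 C=9): longest run = 3 ✓; Tm = 2·8 + 4·13 = 68°C, outside 60–67°C ✗ — fails.
P5 (23 nt, A=9 T=7 G=3 C=4): longest run = 6, exceeds 3 ✗; Tm = 2·16 + 4·7 = 60°C ✓ — fails.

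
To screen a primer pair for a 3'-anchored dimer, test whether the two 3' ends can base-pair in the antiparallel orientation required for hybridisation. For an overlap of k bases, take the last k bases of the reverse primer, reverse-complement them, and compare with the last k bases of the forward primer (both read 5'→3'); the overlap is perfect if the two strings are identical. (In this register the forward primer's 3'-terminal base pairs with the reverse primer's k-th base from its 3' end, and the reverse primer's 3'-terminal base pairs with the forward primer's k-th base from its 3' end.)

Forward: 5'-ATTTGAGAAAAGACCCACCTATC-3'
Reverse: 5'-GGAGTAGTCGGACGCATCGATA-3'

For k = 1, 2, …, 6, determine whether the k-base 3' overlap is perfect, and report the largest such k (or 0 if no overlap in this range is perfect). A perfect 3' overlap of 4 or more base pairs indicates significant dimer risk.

Longest perfect overlap: 4 complementary base pairs; significant dimer risk (threshold 4).

Last 6 bases (5'→3') — forward …CCTATC, reverse …TCGATA.
Reverse complement of the reverse primer's last 6 bases: TATCGA; its first k bases are the reverse complement of the reverse primer's last k bases, so a perfect k-base overlap needs the forward primer's last k bases to equal them.
Comparing (forward last k vs required): k=1: C vs T ✗; k=2: TC vs TA ✗; k=3: ATC vs TAT ✗; k=4: TATC vs TATC ✓; k=5: CTATC vs TATCG ✗; k=6: CCTATC vs TATCGA ✗.
Only k = 4 is perfect, so the longest perfect 3' overlap is 4.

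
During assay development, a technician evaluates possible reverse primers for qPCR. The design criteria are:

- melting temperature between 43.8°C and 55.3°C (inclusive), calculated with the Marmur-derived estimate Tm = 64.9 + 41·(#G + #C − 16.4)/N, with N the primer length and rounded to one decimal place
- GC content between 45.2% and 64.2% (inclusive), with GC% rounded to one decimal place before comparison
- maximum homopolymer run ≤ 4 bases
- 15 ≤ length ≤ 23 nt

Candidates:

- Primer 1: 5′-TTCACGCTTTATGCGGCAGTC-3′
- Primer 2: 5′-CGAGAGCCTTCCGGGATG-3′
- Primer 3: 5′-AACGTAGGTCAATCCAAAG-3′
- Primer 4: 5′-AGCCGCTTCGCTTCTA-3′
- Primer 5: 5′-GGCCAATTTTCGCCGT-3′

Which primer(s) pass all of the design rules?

Primer 1 (21 nt, A=3 T=7 G=5 C=6): Tm = 64.9 + 41·(11 − 16.4)/21 = 54.4°C ✓; GC 11/21 = 52.4% ✓; longest run = 3 ✓; length 21 ✓ — passes.
Primer 2 (18 nt, A=3 T=3 G=7 C=5): Tm = 64.9 + 41·(12 − 16.4)/18 = 54.9°C ✓; GC 12/18 = 66.7%, outside 45.2–64.2% ✗; longest run = 3 ✓; length 18 ✓ — fails.
Primer 3 (19 nt, A=8 T=3 G=4 C=4): Tm = 64.9 + 41·(8 − 16.4)/19 = 46.8°C ✓; GC 8/19 = 42.1%, outside 45.2–64.2% ✗; longest run = 3 ✓; length 19 ✓ — fails.
Primer 4 (16 nt, A=2 T=5 G=3 C=6): Tm = 64.9 + 41·(9 − 16.4)/16 = 45.9°C ✓; GC 9/16 = 56.3% ✓; longest run = 2 ✓; length 16 ✓ — passes.
Primer 5 (16 nt, A=2 T=5 G=4 C=5): Tm = 64.9 + 41·(9 − 16.4)/16 = 45.9°C ✓; GC 9/16 = 56.3% ✓; longest run = 4 ✓; length 16 ✓ — passes.

Primer 1, Primer 4 and Primer 5.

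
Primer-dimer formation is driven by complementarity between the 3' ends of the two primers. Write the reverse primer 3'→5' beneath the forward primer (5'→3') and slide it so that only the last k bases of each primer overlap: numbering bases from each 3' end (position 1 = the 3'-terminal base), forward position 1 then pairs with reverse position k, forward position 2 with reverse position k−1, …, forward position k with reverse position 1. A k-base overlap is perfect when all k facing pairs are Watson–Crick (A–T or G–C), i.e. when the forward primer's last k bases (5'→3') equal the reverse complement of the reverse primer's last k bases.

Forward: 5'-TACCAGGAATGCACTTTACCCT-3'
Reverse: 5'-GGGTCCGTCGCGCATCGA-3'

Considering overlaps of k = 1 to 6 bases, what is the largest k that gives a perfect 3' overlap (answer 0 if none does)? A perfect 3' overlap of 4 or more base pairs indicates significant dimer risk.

Last 6 bases (5'→3') — forward …TACCCT, reverse …CATCGA.
Reverse complement of the reverse primer's last 6 bases: TCGATG; its first k bases are the reverse complement of the reverse primer's last k bases, so a perfect k-base overlap needs the forward primer's last k bases to equal them.
Comparing (forward last k vs required): k=1: T vs T ✓; k=2: CT vs TC ✗; k=3: CCT vs TCG ✗; k=4: CCCT vs TCGA ✗; k=5: ACCCT vs TCGAT ✗; k=6: TACCCT vs TCGATG ✗.
Only k = 1 is perfect, so the longest perfect 3' overlap is 1.

Longest perfect overlap: 1 complementary base pair; below the dimer-risk threshold (threshold 4).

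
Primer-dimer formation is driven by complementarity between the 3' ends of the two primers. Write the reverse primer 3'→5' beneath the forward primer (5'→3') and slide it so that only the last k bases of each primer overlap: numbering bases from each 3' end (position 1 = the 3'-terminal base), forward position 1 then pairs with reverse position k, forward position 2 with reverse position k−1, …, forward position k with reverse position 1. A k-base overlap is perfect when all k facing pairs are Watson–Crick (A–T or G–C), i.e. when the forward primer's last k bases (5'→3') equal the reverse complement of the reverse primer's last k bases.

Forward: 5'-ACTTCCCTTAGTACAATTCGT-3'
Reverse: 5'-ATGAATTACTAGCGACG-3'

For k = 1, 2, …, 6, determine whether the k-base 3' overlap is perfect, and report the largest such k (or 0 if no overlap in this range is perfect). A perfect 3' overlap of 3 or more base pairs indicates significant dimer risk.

Last 6 bases (5'→3') — forward …ATTCGT, reverse …GCGACG.
Reverse complement of the reverse primer's last 6 bases: CGTCGC; its first k bases are the reverse complement of the reverse primer's last k bases, so a perfect k-base overlap needs the forward primer's last k bases to equal them.
Comparing (forward last k vs required): k=1: T vs C ✗; k=2: GT vs CG ✗; k=3: CGT vs CGT ✓; k=4: TCGT vs CGTC ✗; k=5: TTCGT vs CGTCG ✗; k=6: ATTCGT vs CGTCGC ✗.
Only k = 3 is perfect, so the longest perfect 3' overlap is 3.

Longest perfect overlap: 3 complementary base pairs; significant dimer risk (threshold 3).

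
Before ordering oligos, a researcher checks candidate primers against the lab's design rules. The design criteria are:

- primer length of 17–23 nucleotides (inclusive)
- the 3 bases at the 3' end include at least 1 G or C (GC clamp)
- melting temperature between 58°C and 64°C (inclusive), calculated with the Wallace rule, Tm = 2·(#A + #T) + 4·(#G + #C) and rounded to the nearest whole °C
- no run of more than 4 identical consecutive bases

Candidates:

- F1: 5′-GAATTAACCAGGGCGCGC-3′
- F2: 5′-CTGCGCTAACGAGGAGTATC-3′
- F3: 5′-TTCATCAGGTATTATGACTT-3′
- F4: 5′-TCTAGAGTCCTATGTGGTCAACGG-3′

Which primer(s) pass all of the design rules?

F1 (18 nt, A=5 T=2 G=6 C=5): length 18 ✓; 3' end CGC has 3 G/C ✓; Tm = 2·7 + 4·11 = 58°C ✓; longest run = 3 ✓ — passes.
F2 (20 nt, A=5 T=4 G=6 C=5): length 20 ✓; 3' end ATC has 1 G/C ✓; Tm = 2·9 + 4·11 = 62°C ✓; longest run = 2 ✓ — passes.
F3 (20 nt, A=5 T=9 G=3 C=3): length 20 ✓; 3' end CTT has 1 G/C ✓; Tm = 2·14 + 4·6 = 52°C, outside 58–64°C ✗; longest run = 2 ✓ — fails.
F4 (24 nt, A=5 T=7 G=7 C=5): length 24, outside 17–23 ✗; 3' end CGG has 3 G/C ✓; Tm = 2·12 + 4·12 = 72°C, outside 58–64°C ✗; longest run = 2 ✓ — fails.

F1 and F2.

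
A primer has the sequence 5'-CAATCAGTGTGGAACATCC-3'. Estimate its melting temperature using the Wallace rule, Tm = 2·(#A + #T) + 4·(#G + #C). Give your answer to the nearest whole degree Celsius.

Base counts: A=6, T=4, G=4, C=5 (length 19).
Tm = 2·(6+4) + 4·(4+5) = 2·10 + 4·9 = 20 + 36 = 56°C.

56°C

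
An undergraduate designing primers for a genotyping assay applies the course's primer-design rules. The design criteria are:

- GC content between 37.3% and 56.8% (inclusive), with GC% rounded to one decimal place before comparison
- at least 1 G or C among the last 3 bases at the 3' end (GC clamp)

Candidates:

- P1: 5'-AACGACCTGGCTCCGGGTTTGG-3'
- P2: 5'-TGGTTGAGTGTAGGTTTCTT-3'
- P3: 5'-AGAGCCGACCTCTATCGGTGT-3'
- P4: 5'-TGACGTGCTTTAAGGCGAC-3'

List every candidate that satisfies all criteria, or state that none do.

P1 (22 nt, A=3 T=5 G=8 C=6): GC 14/22 = 63.6%, outside 37.3–56.8% ✗; 3' end TGG has 2 G/C ✓ — fails.
P2 (20 nt, A=2 T=10 G=7 C=1): GC 8/20 = 40.0% ✓; 3' end CTT has 1 G/C ✓ — passes.
P3 (21 nt, A=4 T=5 G=6 C=6): GC 12/21 = 57.1%, outside 37.3–56.8% ✗; 3' end TGT has 1 G/C ✓ — fails.
P4 (19 nt, A=4 T=5 G=6 C=4): GC 10/19 = 52.6% ✓; 3' end GAC has 2 G/C ✓ — passes.

P2 and P4.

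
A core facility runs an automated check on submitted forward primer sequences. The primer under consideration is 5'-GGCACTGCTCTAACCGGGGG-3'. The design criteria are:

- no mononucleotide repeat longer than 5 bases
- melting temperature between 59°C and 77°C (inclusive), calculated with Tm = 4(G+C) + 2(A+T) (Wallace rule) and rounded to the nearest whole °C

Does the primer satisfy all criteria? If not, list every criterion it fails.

Base counts: A=3, T=3, G=8, C=6 (length 20).
homopolymer run: longest run = 5 ✓
Tm: Tm = 2·6 + 4·14 = 68°C ✓

Meets all criteria.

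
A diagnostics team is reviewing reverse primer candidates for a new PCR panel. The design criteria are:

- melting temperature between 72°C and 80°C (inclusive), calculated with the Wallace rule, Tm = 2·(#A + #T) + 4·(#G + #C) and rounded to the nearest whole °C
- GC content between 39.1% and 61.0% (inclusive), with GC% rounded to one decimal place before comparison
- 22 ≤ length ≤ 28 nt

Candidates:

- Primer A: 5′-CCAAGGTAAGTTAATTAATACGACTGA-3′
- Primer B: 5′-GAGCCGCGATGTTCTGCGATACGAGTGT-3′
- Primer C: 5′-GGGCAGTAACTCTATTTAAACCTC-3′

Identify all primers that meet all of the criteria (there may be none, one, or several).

Primer A (27 nt, A=11 T=7 G=5 C=4): Tm = 2·18 + 4·9 = 72°C ✓; GC 9/27 = 33.3%, outside 39.1–61.0% ✗; length 27 ✓ — fails.
Primer B (28 nt, A=5 T=7 G=10 C=6): Tm = 2·12 + 4·16 = 88°C, outside 72–80°C ✗; GC 16/28 = 57.1% ✓; length 28 ✓ — fails.
Primer C (24 nt, A=7 T=7 G=4 C=6): Tm = 2·14 + 4·10 = 68°C, outside 72–80°C ✗; GC 10/24 = 41.7% ✓; length 24 ✓ — fails.

None of the candidates satisfy all criteria.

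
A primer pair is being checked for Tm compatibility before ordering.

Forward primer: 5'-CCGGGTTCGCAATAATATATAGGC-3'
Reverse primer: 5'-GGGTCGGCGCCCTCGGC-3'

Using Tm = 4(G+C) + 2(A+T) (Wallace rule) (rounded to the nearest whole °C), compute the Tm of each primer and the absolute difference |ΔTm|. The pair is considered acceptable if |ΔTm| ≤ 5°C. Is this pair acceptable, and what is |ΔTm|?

|ΔTm| = 6°C; the pair is not acceptable.

Forward: A=7 T=6 G=6 C=5 → Tm = 2·13 + 4·11 = 70°C.
Reverse: A=0 T=2 G=8 C=7 → Tm = 2·2 + 4·15 = 64°C.
|ΔTm| = |70 − 64| = 6°C, > 5°C.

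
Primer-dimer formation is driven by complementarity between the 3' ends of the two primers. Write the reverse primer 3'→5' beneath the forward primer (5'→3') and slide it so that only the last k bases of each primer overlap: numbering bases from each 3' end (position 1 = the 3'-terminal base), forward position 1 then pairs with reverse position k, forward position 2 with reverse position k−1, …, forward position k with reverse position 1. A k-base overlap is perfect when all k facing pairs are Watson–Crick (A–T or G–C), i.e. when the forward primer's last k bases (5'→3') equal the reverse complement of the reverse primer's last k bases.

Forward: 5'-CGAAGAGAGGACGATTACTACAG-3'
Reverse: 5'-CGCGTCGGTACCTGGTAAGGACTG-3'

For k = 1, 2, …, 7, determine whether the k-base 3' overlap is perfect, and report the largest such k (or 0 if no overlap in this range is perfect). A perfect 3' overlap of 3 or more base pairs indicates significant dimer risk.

Longest perfect overlap: 3 complementary base pairs; significant dimer risk (threshold 3).

Last 7 bases (5'→3') — forward …ACTACAG, reverse …AGGACTG.
Reverse complement of the reverse primer's last 7 bases: CAGTCCT; its first k bases are the reverse complement of the reverse primer's last k bases, so a perfect k-base overlap needs the forward primer's last k bases to equal them.
Comparing (forward last k vs required): k=1: G vs C ✗; k=2: AG vs CA ✗; k=3: CAG vs CAG ✓; k=4: ACAG vs CAGT ✗; k=5: TACAG vs CAGTC ✗; k=6: CTACAG vs CAGTCC ✗; k=7: ACTACAG vs CAGTCCT ✗.
Only k = 3 is perfect, so the longest perfect 3' overlap is 3.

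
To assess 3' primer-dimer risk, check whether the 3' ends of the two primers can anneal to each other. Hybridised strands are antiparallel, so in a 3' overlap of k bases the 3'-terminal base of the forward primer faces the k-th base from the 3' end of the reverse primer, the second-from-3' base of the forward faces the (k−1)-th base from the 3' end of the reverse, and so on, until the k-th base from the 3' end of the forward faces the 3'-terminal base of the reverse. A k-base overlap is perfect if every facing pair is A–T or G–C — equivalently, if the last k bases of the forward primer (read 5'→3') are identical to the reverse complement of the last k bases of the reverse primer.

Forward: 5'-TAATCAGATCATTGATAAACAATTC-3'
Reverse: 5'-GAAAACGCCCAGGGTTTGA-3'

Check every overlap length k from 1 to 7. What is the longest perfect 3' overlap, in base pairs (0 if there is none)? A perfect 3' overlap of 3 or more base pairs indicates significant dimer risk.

Last 7 bases (5'→3') — forward …ACAATTC, reverse …GGTTTGA.
Reverse complement of the reverse primer's last 7 bases: TCAAACC; its first k bases are the reverse complement of the reverse primer's last k bases, so a perfect k-base overlap needs the forward primer's last k bases to equal them.
Comparing (forward last k vs required): k=1: C vs T ✗; k=2: TC vs TC ✓; k=3: TTC vs TCA ✗; k=4: ATTC vs TCAA ✗; k=5: AATTC vs TCAAA ✗; k=6: CAATTC vs TCAAAC ✗; k=7: ACAATTC vs TCAAACC ✗.
Only k = 2 is perfect, so the longest perfect 3' overlap is 2.

Longest perfect overlap: 2 complementary base pairs; below the dimer-risk threshold (threshold 3).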